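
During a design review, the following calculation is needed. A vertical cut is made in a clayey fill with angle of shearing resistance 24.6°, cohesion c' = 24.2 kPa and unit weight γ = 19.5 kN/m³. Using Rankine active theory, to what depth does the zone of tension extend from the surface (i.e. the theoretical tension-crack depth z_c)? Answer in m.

3.87 m

K_a = tan²(45° − 24.6°/2) = 0.4121; √K_a = 0.6420.
The active pressure is zero where K_a γ z = 2c√K_a, so z_c = 2c/(γ√K_a) = 2×24.2/(19.5×0.6420) = 3.866 m.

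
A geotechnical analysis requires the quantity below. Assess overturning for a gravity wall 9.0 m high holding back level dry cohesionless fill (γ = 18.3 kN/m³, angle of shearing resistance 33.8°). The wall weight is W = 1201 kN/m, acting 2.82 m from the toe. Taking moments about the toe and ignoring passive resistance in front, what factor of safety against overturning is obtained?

5.34

K_a = tan²(45° − 33.8°/2) = 0.2851.
P_a = ½K_aγH² = 0.5×0.2851×18.3×9.0² = 211.3 kN/m, acting at H/3 = 3.000 m above the base.
Overturning moment M_o = P_a × H/3 = 211.3 × 3.000 = 633.9.
Resisting moment M_r = W × 2.82 = 1201 × 2.82 = 3387.
FS_overturning = M_r/M_o = 3387/633.9 = 5.343.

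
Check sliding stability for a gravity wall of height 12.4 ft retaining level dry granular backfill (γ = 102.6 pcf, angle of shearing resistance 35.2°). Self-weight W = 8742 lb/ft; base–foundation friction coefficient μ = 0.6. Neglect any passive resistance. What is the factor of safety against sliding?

2.47

K_a = tan²(45° − 35.2°/2) = 0.2687.
P_a = ½K_aγH² = 0.5×0.2687×102.6×12.4² = 2119 lb/ft, acting at H/3 = 4.133 ft above the base.
FS_sliding = μW / P_a = 0.6×8742 / 2119 = 2.475.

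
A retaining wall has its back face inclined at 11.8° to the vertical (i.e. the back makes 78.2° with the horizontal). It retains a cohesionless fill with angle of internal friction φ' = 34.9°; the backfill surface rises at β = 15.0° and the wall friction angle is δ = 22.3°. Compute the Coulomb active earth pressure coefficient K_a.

0.423

K_a = sin²(α+φ) / [sin²α · sin(α−δ) · (1 + √{sin(φ+δ)sin(φ−β) / (sin(α−δ)sin(α+β))})²].
With α = 78.2°, φ = 34.9°, δ = 22.3°, β = 15.0°: K_a = 0.4227.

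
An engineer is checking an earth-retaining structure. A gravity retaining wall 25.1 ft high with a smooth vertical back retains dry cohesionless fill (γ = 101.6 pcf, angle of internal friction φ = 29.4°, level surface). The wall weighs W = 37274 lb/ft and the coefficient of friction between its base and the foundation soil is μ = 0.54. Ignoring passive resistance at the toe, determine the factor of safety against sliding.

1.84

K_a = tan²(45° − 29.4°/2) = 0.3415.
P_a = ½K_aγH² = 0.5×0.3415×101.6×25.1² = 10930 lb/ft, acting at H/3 = 8.367 ft above the base.
FS_sliding = μW / P_a = 0.54×37274 / 10930 = 1.842.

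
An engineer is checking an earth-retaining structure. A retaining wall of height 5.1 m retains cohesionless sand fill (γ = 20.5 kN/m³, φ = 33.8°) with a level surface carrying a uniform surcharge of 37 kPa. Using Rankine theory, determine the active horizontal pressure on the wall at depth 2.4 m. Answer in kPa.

24.6 kPa

K_a = (1 − sin φ)/(1 + sin φ) = 0.2851.
σ_v = γz + q = 20.5 × 2.4 + 37 = 86.20 kPa.
σ_h = K_a σ_v = 0.2851 × 86.20 = 24.58 kPa.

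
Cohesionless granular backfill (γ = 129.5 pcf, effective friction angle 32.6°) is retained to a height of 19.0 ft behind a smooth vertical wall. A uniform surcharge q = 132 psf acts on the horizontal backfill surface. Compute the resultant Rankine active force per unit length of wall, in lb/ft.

7760 lb/ft

K_a = tan²(45° − φ/2) = 0.2997.
Soil triangle: ½ K_a γ H² = 0.5×0.2997×129.5×19.0² = 7006 lb/ft.
Surcharge rectangle: K_a q H = 0.2997×132×19.0 = 751.7 lb/ft.
Total = 7006 + 751.7 = 7758 lb/ft.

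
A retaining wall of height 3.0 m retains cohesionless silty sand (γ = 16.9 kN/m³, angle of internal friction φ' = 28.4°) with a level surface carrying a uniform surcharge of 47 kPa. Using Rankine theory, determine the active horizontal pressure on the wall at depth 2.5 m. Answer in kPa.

K_a = (1 − sin φ)/(1 + sin φ) = 0.3554.
σ_v = γz + q = 16.9 × 2.5 + 47 = 89.25 kPa.
σ_h = K_a σ_v = 0.3554 × 89.25 = 31.72 kPa.

31.7 kPa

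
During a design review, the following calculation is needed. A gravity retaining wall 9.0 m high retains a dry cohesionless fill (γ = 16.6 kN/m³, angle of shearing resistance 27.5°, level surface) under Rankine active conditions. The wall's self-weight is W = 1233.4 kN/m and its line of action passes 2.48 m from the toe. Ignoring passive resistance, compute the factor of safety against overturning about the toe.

K_a = tan²(45° − 27.5°/2) = 0.3682.
P_a = ½K_aγH² = 0.5×0.3682×16.6×9.0² = 247.6 kN/m, acting at H/3 = 3.000 m above the base.
Overturning moment M_o = P_a × H/3 = 247.6 × 3.000 = 742.7.
Resisting moment M_r = W × 2.48 = 1233.4 × 2.48 = 3059.
FS_overturning = M_r/M_o = 3059/742.7 = 4.119.

4.12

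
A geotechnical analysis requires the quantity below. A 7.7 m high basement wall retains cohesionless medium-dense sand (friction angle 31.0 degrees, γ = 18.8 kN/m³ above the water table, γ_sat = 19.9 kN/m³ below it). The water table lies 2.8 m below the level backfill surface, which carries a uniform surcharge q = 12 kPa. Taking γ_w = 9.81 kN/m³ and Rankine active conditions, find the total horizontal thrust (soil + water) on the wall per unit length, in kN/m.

292 kN/m

K_a = tan²(45° − φ/2) = 0.3201.
γ' = 19.9 − 9.81 = 10.09 kN/m³. h₂ = H − d_w = 4.9 m.
σ'_h: at surface K_a·q = 3.841; at WT K_a(q+γd_w) = 20.69; at base K_a(q+γd_w+γ'h₂) = 36.52 kPa.
P₁ = ½(3.841+20.69)×2.8 = 34.35; P₂ = ½(20.69+36.52)×4.9 = 140.2; P_w = ½γ_w h₂² = 117.8.
Total = 34.35+140.2+117.8 = 292.3 kN/m.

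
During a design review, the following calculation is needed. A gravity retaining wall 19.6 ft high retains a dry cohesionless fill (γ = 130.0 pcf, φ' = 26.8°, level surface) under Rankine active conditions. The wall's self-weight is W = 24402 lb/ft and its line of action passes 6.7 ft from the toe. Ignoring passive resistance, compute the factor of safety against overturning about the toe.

2.65

K_a = tan²(45° − 26.8°/2) = 0.3785.
P_a = ½K_aγH² = 0.5×0.3785×130.0×19.6² = 9451 lb/ft, acting at H/3 = 6.533 ft above the base.
Overturning moment M_o = P_a × H/3 = 9451 × 6.533 = 61740.
Resisting moment M_r = W × 6.7 = 24402 × 6.7 = 163500.
FS_overturning = M_r/M_o = 163500/61740 = 2.648.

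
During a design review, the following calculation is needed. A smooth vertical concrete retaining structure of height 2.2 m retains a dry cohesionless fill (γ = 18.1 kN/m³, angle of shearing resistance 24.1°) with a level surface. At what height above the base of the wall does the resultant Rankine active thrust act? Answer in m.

K_a = 0.4201.
The pressure distribution is triangular, so the resultant acts at H/3 above the base = 2.2/3 = 0.7333 m.

0.733 m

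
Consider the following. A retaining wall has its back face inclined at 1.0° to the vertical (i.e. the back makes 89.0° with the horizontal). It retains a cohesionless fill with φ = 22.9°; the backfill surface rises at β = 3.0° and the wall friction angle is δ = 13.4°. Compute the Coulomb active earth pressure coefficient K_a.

K_a = sin²(α+φ) / [sin²α · sin(α−δ) · (1 + √{sin(φ+δ)sin(φ−β) / (sin(α−δ)sin(α+β))})²].
With α = 89.0°, φ = 22.9°, δ = 13.4°, β = 3.0°: K_a = 0.4192.

0.419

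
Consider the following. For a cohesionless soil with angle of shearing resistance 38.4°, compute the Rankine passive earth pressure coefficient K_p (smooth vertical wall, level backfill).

K_p = (1 + sin φ)/(1 − sin φ) = tan²(45° + 38.4°/2) = 4.279.

4.28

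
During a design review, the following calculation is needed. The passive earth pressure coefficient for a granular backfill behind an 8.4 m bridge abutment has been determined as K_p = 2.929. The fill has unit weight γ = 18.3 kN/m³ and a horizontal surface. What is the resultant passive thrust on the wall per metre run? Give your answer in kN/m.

1890 kN/m

P = ½ K_p γ H² = 0.5 × 2.929 × 18.3 × 8.4² = 1891 kN/m.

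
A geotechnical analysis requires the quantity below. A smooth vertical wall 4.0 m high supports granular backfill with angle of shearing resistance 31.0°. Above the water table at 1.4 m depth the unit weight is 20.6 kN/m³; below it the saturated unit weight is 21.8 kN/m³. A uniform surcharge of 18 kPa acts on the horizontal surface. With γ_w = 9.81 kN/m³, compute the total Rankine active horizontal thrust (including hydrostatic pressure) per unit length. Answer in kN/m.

K_a = tan²(45° − φ/2) = 0.3201.
γ' = 21.8 − 9.81 = 11.99 kN/m³. h₂ = H − d_w = 2.6 m.
σ'_h: at surface K_a·q = 5.762; at WT K_a(q+γd_w) = 14.99; at base K_a(q+γd_w+γ'h₂) = 24.97 kPa.
P₁ = ½(5.762+14.99)×1.4 = 14.53; P₂ = ½(14.99+24.97)×2.6 = 51.96; P_w = ½γ_w h₂² = 33.16.
Total = 14.53+51.96+33.16 = 99.64 kN/m.

99.6 kN/m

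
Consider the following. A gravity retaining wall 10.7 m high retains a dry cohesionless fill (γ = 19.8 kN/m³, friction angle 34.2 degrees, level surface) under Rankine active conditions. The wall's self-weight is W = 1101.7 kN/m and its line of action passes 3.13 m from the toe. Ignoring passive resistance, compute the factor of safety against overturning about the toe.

3.04

K_a = tan²(45° − 34.2°/2) = 0.2803.
P_a = ½K_aγH² = 0.5×0.2803×19.8×10.7² = 317.8 kN/m, acting at H/3 = 3.567 m above the base.
Overturning moment M_o = P_a × H/3 = 317.8 × 3.567 = 1133.
Resisting moment M_r = W × 3.13 = 1101.7 × 3.13 = 3448.
FS_overturning = M_r/M_o = 3448/1133 = 3.043.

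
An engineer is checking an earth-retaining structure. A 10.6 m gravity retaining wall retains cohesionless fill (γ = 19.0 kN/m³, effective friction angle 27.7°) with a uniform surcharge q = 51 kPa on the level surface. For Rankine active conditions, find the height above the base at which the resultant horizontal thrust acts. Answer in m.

K_a = 0.3653.
Triangular part P₁ = ½K_aγH² = 390.0 at H/3 = 3.533 m; rectangular part P₂ = K_a q H = 197.5 at H/2 = 5.300 m.
ȳ = (P₁·3.533 + P₂·5.300)/(P₁+P₂) = 4.127 m.

4.13 m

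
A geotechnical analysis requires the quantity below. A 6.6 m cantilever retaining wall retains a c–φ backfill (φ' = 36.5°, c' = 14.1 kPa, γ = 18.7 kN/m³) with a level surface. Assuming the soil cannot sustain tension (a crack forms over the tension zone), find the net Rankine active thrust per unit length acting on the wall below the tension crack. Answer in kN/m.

30.9 kN/m

K_a = 0.2541; √K_a = 0.5040.
Tension-crack depth z_c = 2c/(γ√K_a) = 2×14.1/(18.7×0.5040) = 2.992 m.
σ_a at base = K_a γ H − 2c√K_a = 0.2541×18.7×6.6 − 2×14.1×0.5040 = 17.14 kPa.
P_a = ½ × 17.14 × (H − z_c) = 0.5×17.14×3.608 = 30.93 kN/m.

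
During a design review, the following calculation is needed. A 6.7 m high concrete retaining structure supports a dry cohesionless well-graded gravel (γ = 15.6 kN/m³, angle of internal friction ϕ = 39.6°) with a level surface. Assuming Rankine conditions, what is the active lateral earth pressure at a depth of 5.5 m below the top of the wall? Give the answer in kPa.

19.0 kPa

K_a = (1 − sin φ)/(1 + sin φ) = 0.2214.
σ_h = K_a γ z = 0.2214 × 15.6 × 5.5 = 19.00 kPa.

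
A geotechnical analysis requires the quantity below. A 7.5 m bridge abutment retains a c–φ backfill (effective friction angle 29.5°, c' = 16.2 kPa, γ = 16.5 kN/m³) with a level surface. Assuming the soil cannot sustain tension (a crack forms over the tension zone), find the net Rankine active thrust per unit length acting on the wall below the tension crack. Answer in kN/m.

K_a = 0.3401; √K_a = 0.5832.
Tension-crack depth z_c = 2c/(γ√K_a) = 2×16.2/(16.5×0.5832) = 3.367 m.
σ_a at base = K_a γ H − 2c√K_a = 0.3401×16.5×7.5 − 2×16.2×0.5832 = 23.19 kPa.
P_a = ½ × 23.19 × (H − z_c) = 0.5×23.19×4.133 = 47.93 kN/m.

47.9 kN/m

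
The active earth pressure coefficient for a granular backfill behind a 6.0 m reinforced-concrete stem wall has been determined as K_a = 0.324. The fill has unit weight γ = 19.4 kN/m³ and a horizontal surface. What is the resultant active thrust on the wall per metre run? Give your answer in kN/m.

113 kN/m

P = ½ K_a γ H² = 0.5 × 0.324 × 19.4 × 6.0² = 113.1 kN/m.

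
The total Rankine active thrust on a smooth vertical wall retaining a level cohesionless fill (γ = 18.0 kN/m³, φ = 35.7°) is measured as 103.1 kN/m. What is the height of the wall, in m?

K_a = 0.2630. P_a = ½ K_a γ H² ⇒ H = √(2P_a/(K_a γ)).
H = √(2×103.1/(0.2630×18.0)) = 6.600 m.

6.60 m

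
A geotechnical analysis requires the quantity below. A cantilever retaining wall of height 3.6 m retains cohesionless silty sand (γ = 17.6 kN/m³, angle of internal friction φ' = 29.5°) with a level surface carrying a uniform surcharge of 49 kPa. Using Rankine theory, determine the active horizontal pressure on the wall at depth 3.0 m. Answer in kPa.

K_a = (1 − sin φ)/(1 + sin φ) = 0.3401.
σ_v = γz + q = 17.6 × 3.0 + 49 = 101.8 kPa.
σ_h = K_a σ_v = 0.3401 × 101.8 = 34.62 kPa.

34.6 kPa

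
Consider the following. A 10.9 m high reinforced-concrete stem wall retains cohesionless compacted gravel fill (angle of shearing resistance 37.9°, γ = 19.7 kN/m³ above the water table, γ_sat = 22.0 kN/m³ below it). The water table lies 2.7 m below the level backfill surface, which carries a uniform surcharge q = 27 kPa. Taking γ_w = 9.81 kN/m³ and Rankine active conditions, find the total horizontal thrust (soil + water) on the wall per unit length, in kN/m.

619 kN/m

K_a = tan²(45° − φ/2) = 0.2389.
γ' = 22.0 − 9.81 = 12.19 kN/m³. h₂ = H − d_w = 8.2 m.
σ'_h: at surface K_a·q = 6.451; at WT K_a(q+γd_w) = 19.16; at base K_a(q+γd_w+γ'h₂) = 43.04 kPa.
P₁ = ½(6.451+19.16)×2.7 = 34.58; P₂ = ½(19.16+43.04)×8.2 = 255.0; P_w = ½γ_w h₂² = 329.8.
Total = 34.58+255.0+329.8 = 619.4 kN/m.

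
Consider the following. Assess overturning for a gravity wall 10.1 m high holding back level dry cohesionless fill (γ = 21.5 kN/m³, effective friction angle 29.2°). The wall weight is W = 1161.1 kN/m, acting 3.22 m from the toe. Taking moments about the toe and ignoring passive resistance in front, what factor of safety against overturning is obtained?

K_a = tan²(45° − 29.2°/2) = 0.3442.
P_a = ½K_aγH² = 0.5×0.3442×21.5×10.1² = 377.5 kN/m, acting at H/3 = 3.367 m above the base.
Overturning moment M_o = P_a × H/3 = 377.5 × 3.367 = 1271.
Resisting moment M_r = W × 3.22 = 1161.1 × 3.22 = 3739.
FS_overturning = M_r/M_o = 3739/1271 = 2.942.

2.94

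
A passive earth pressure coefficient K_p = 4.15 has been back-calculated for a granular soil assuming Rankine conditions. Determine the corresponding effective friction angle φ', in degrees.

37.7°

K_p = (1+sin φ)/(1−sin φ) ⇒ sin φ = (K_p − 1)/(K_p + 1) = 0.6117.
φ = arcsin(0.6117) = 37.71°.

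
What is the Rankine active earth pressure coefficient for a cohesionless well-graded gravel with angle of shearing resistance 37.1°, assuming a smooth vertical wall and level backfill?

0.247

K_a = (1 − sin φ)/(1 + sin φ) = (1 − sin 37.1°)/(1 + sin 37.1°) = 0.2475.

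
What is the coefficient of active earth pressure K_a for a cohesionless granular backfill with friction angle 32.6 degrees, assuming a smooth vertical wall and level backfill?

K_a = tan²(45° − φ/2) = tan²(28.70°) = 0.2997.

0.300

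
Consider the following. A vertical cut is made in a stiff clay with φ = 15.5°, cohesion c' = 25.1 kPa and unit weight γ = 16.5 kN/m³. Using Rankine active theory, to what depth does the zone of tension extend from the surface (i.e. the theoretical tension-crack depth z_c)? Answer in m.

4.00 m

K_a = tan²(45° − 15.5°/2) = 0.5782; √K_a = 0.7604.
The active pressure is zero where K_a γ z = 2c√K_a, so z_c = 2c/(γ√K_a) = 2×25.1/(16.5×0.7604) = 4.001 m.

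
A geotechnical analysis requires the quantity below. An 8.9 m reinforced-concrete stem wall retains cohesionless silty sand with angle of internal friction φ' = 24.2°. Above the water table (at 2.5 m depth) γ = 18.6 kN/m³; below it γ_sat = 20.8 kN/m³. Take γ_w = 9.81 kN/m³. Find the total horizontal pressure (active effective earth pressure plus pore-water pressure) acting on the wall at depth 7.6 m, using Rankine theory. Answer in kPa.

K_a = (1 − sin φ)/(1 + sin φ) = 0.4185.
γ' = 20.8 − 9.81 = 10.99 kN/m³.
Effective vertical stress at 7.6 m: σ'_v = 18.6×2.5 + 10.99×5.10 = 102.5 kPa.
σ'_h = K_a σ'_v = 0.4185 × 102.5 = 42.92 kPa; u = γ_w × 5.10 = 50.03 kPa.
Total σ_h = 42.92 + 50.03 = 92.95 kPa.

92.9 kPa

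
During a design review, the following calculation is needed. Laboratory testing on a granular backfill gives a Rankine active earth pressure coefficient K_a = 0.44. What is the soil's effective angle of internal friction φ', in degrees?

K_a = tan²(45° − φ/2) ⇒ 45° − φ/2 = arctan(√0.44) = 33.56°.
φ = 2(45° − 33.56°) = 22.89°.

22.9°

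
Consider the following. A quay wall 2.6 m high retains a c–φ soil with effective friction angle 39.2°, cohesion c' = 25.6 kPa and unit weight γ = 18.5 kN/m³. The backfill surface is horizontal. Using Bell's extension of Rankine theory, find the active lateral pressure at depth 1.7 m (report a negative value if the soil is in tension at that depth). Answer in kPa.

K_a = (1 − sin φ)/(1 + sin φ) = 0.2255.
σ_a = K_a γ z − 2c√K_a = 0.2255×18.5×1.7 − 2×25.6×0.4748 = -17.22 kPa.

-17.2 kPa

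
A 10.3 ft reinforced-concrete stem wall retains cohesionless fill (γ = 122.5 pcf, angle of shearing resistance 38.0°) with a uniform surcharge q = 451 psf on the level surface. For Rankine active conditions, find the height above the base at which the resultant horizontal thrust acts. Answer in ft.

4.15 ft

K_a = 0.2379.
Triangular part P₁ = ½K_aγH² = 1546 at H/3 = 3.433 ft; rectangular part P₂ = K_a q H = 1105 at H/2 = 5.150 ft.
ȳ = (P₁·3.433 + P₂·5.150)/(P₁+P₂) = 4.149 ft.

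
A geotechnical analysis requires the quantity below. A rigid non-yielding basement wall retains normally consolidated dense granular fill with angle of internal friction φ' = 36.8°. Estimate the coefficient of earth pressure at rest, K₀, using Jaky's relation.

0.401

K₀ = 1 − sin φ' = 1 − sin 36.8° = 0.4010.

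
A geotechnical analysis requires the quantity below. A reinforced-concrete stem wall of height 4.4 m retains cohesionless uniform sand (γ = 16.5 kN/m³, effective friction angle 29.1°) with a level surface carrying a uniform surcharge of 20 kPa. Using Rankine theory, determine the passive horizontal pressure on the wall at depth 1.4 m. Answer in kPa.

K_p = (1 + sin φ)/(1 − sin φ) = 2.894.
σ_v = γz + q = 16.5 × 1.4 + 20 = 43.10 kPa.
σ_h = K_p σ_v = 2.894 × 43.10 = 124.7 kPa.

125 kPa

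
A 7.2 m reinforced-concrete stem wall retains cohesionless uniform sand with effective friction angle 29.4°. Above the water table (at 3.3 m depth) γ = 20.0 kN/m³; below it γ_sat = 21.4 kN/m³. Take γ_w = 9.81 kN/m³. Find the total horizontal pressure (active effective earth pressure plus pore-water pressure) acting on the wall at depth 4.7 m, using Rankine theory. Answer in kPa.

41.8 kPa

K_a = (1 − sin φ)/(1 + sin φ) = 0.3415.
γ' = 21.4 − 9.81 = 11.59 kN/m³.
Effective vertical stress at 4.7 m: σ'_v = 20.0×3.3 + 11.59×1.40 = 82.23 kPa.
σ'_h = K_a σ'_v = 0.3415 × 82.23 = 28.08 kPa; u = γ_w × 1.40 = 13.73 kPa.
Total σ_h = 28.08 + 13.73 = 41.81 kPa.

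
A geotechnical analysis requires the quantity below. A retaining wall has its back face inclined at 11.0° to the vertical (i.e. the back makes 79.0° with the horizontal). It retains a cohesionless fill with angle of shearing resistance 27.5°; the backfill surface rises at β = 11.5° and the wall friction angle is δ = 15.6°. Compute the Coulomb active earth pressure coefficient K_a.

K_a = sin²(α+φ) / [sin²α · sin(α−δ) · (1 + √{sin(φ+δ)sin(φ−β) / (sin(α−δ)sin(α+β))})²].
With α = 79.0°, φ = 27.5°, δ = 15.6°, β = 11.5°: K_a = 0.5013.

0.501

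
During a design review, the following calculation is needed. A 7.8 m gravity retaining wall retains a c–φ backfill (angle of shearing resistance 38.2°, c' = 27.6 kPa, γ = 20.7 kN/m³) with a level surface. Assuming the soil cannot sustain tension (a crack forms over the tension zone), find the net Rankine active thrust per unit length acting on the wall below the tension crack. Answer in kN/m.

K_a = 0.2358; √K_a = 0.4856.
Tension-crack depth z_c = 2c/(γ√K_a) = 2×27.6/(20.7×0.4856) = 5.492 m.
σ_a at base = K_a γ H − 2c√K_a = 0.2358×20.7×7.8 − 2×27.6×0.4856 = 11.27 kPa.
P_a = ½ × 11.27 × (H − z_c) = 0.5×11.27×2.308 = 13.00 kN/m.

13.0 kN/m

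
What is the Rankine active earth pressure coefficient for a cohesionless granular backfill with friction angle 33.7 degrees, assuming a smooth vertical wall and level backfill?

0.286

K_a = (1 − sin φ)/(1 + sin φ) = (1 − sin 33.7°)/(1 + sin 33.7°) = 0.2863.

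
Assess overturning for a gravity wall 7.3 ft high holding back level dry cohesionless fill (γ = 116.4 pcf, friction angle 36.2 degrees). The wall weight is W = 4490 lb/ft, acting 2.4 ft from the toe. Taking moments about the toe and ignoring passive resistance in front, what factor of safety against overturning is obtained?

K_a = tan²(45° − 36.2°/2) = 0.2574.
P_a = ½K_aγH² = 0.5×0.2574×116.4×7.3² = 798.3 lb/ft, acting at H/3 = 2.433 ft above the base.
Overturning moment M_o = P_a × H/3 = 798.3 × 2.433 = 1942.
Resisting moment M_r = W × 2.4 = 4490 × 2.4 = 10780.
FS_overturning = M_r/M_o = 10780/1942 = 5.548.

5.55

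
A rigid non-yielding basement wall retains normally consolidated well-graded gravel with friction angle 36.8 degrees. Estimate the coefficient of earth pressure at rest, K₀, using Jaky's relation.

K₀ = 1 − sin φ' = 1 − sin 36.8° = 0.4010.

0.401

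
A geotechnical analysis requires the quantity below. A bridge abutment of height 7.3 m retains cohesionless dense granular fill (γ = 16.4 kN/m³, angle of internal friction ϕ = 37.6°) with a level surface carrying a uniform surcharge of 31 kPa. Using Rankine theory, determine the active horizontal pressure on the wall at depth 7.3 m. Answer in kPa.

36.5 kPa

K_a = (1 − sin φ)/(1 + sin φ) = 0.2421.
σ_v = γz + q = 16.4 × 7.3 + 31 = 150.7 kPa.
σ_h = K_a σ_v = 0.2421 × 150.7 = 36.49 kPa.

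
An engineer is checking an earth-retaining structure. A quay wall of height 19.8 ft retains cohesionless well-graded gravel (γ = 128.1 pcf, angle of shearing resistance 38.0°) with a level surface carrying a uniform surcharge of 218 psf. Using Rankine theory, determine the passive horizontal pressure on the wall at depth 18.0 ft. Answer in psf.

K_p = (1 + sin φ)/(1 − sin φ) = 4.204.
σ_v = γz + q = 128.1 × 18.0 + 218 = 2524 psf.
σ_h = K_p σ_v = 4.204 × 2524 = 10610 psf.

10600 psf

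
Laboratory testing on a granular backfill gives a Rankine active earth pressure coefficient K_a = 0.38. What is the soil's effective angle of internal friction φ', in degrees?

K_a = tan²(45° − φ/2) ⇒ 45° − φ/2 = arctan(√0.38) = 31.65°.
φ = 2(45° − 31.65°) = 26.70°.

26.7°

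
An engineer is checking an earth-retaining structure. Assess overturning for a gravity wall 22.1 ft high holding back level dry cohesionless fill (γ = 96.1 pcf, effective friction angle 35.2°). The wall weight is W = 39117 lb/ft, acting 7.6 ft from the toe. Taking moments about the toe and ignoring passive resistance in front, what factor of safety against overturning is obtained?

K_a = tan²(45° − 35.2°/2) = 0.2687.
P_a = ½K_aγH² = 0.5×0.2687×96.1×22.1² = 6306 lb/ft, acting at H/3 = 7.367 ft above the base.
Overturning moment M_o = P_a × H/3 = 6306 × 7.367 = 46450.
Resisting moment M_r = W × 7.6 = 39117 × 7.6 = 297300.
FS_overturning = M_r/M_o = 297300/46450 = 6.400.

6.40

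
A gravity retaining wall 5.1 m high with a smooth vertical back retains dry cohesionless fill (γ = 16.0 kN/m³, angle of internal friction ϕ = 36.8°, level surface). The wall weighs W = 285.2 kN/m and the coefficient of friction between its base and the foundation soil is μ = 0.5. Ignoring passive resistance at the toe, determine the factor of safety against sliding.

K_a = tan²(45° − 36.8°/2) = 0.2508.
P_a = ½K_aγH² = 0.5×0.2508×16.0×5.1² = 52.18 kN/m, acting at H/3 = 1.700 m above the base.
FS_sliding = μW / P_a = 0.5×285.2 / 52.18 = 2.733.

2.73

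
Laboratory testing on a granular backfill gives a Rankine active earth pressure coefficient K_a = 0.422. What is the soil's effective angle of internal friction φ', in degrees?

24.0°

K_a = tan²(45° − φ/2) ⇒ 45° − φ/2 = arctan(√0.422) = 33.01°.
φ = 2(45° − 33.01°) = 23.98°.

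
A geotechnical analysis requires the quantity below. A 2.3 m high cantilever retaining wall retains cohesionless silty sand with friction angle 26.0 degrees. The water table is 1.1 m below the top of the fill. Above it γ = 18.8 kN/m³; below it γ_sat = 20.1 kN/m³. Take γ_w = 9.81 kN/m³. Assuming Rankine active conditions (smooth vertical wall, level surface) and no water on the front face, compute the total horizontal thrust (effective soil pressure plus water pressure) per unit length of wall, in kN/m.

24.1 kN/m

K_a = tan²(45° − φ/2) = 0.3905.
γ' = 20.1 − 9.81 = 10.29 kN/m³. Depth below WT = 1.2 m.
σ'_h at WT = K_a γ d_w = 8.075 kPa; at base = 8.075 + K_a γ' × 1.2 = 12.90 kPa.
P₁ (0–1.1 m) = ½×8.075×1.1 = 4.441. P₂ (1.1–2.3 m) = ½(8.075+12.90)×1.2 = 12.58.
P_w = ½ γ_w h₂² = 0.5×9.81×1.2² = 7.063. Total = 4.441+12.58+7.063 = 24.09 kN/m.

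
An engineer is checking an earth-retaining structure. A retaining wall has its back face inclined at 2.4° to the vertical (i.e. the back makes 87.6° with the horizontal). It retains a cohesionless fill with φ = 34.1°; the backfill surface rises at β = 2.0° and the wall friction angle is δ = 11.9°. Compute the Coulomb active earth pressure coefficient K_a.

K_a = sin²(α+φ) / [sin²α · sin(α−δ) · (1 + √{sin(φ+δ)sin(φ−β) / (sin(α−δ)sin(α+β))})²].
With α = 87.6°, φ = 34.1°, δ = 11.9°, β = 2.0°: K_a = 0.2823.

0.282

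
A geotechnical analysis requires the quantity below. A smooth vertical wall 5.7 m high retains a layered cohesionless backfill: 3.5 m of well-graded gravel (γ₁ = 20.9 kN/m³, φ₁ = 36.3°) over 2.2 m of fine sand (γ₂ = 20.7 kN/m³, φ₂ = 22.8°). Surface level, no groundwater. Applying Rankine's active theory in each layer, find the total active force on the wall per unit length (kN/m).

K_a1 = tan²(45°−36.3°/2) = 0.2563; K_a2 = tan²(45°−22.8°/2) = 0.4414.
Layer 1: σ at base = K_a1 γ₁ h₁ = 18.75 kPa; P₁ = ½×18.75×3.5 = 32.81.
Layer 2: σ_v at top = γ₁h₁ = 73.15; σ_h top = K_a2×73.15 = 32.29; σ_h base = K_a2×(73.15+20.7×2.2) = 52.39.
P₂ = ½(32.29+52.39)×2.2 = 93.15. Total P_a = 32.81+93.15 = 126.0 kN/m.

126 kN/m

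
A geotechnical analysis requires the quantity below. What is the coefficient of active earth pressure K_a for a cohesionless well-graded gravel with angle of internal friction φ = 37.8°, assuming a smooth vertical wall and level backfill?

0.240

K_a = tan²(45° − φ/2) = tan²(26.10°) = 0.2400.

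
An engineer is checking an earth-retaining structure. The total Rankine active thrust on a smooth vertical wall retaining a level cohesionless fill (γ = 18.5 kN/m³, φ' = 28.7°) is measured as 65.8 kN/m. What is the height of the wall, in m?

4.50 m

K_a = 0.3511. P_a = ½ K_a γ H² ⇒ H = √(2P_a/(K_a γ)).
H = √(2×65.8/(0.3511×18.5)) = 4.501 m.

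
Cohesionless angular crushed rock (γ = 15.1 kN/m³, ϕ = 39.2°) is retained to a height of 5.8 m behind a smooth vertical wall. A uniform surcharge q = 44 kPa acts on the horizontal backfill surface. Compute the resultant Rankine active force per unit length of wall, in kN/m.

115 kN/m

K_a = tan²(45° − φ/2) = 0.2255.
Soil triangle: ½ K_a γ H² = 0.5×0.2255×15.1×5.8² = 57.26 kN/m.
Surcharge rectangle: K_a q H = 0.2255×44×5.8 = 57.54 kN/m.
Total = 57.26 + 57.54 = 114.8 kN/m.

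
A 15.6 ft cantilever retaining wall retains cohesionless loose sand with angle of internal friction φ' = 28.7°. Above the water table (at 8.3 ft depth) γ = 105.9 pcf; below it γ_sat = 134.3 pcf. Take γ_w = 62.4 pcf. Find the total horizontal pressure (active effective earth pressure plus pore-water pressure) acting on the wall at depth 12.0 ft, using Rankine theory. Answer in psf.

633 psf

K_a = (1 − sin φ)/(1 + sin φ) = 0.3511.
γ' = 134.3 − 62.4 = 71.90 pcf.
Effective vertical stress at 12.0 ft: σ'_v = 105.9×8.3 + 71.90×3.70 = 1145 psf.
σ'_h = K_a σ'_v = 0.3511 × 1145 = 402.1 psf; u = γ_w × 3.70 = 230.9 psf.
Total σ_h = 402.1 + 230.9 = 632.9 psf.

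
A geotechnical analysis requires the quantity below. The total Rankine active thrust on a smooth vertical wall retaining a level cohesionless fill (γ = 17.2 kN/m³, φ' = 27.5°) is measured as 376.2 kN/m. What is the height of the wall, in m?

K_a = 0.3682. P_a = ½ K_a γ H² ⇒ H = √(2P_a/(K_a γ)).
H = √(2×376.2/(0.3682×17.2)) = 10.90 m.

10.9 m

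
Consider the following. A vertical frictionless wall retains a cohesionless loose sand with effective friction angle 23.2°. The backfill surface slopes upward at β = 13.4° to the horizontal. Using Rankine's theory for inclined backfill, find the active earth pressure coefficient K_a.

K_a = cos β · (cos β − √(cos²β − cos²φ)) / (cos β + √(cos²β − cos²φ)).
cos β = 0.9728, cos φ = 0.9191, √(cos²β − cos²φ) = 0.3186.
K_a = 0.9728 × (0.9728 − 0.3186)/(0.9728 + 0.3186) = 0.4928.

0.493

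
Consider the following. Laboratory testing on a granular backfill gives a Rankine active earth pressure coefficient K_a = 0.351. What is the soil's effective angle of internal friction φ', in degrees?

28.7°

K_a = tan²(45° − φ/2) ⇒ 45° − φ/2 = arctan(√0.351) = 30.64°.
φ = 2(45° − 30.64°) = 28.71°.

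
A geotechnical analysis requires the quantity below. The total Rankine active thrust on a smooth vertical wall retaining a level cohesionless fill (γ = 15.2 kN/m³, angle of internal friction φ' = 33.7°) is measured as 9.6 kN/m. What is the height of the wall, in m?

K_a = 0.2863. P_a = ½ K_a γ H² ⇒ H = √(2P_a/(K_a γ)).
H = √(2×9.6/(0.2863×15.2)) = 2.100 m.

2.10 m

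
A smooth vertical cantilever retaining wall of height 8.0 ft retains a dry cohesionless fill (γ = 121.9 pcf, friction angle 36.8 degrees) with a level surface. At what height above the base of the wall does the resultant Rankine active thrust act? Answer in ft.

K_a = 0.2508.
The pressure distribution is triangular, so the resultant acts at H/3 above the base = 8.0/3 = 2.667 ft.

2.67 ft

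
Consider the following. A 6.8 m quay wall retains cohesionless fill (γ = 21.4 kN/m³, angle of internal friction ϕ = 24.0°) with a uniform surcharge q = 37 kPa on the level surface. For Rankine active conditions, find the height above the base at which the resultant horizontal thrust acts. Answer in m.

K_a = 0.4217.
Triangular part P₁ = ½K_aγH² = 208.7 at H/3 = 2.267 m; rectangular part P₂ = K_a q H = 106.1 at H/2 = 3.400 m.
ȳ = (P₁·2.267 + P₂·3.400)/(P₁+P₂) = 2.649 m.

2.65 m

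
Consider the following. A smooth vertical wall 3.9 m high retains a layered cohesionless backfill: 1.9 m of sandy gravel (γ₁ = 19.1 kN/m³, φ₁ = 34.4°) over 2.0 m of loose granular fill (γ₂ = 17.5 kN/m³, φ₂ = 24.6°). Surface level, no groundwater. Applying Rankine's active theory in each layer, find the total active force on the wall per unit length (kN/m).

K_a1 = tan²(45°−34.4°/2) = 0.2780; K_a2 = tan²(45°−24.6°/2) = 0.4121.
Layer 1: σ at base = K_a1 γ₁ h₁ = 10.09 kPa; P₁ = ½×10.09×1.9 = 9.584.
Layer 2: σ_v at top = γ₁h₁ = 36.29; σ_h top = K_a2×36.29 = 14.96; σ_h base = K_a2×(36.29+17.5×2.0) = 29.38.
P₂ = ½(14.96+29.38)×2.0 = 44.34. Total P_a = 9.584+44.34 = 53.92 kN/m.

53.9 kN/m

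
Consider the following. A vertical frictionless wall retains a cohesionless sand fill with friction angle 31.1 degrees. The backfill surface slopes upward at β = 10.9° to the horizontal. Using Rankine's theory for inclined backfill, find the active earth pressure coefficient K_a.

K_a = cos β · (cos β − √(cos²β − cos²φ)) / (cos β + √(cos²β − cos²φ)).
cos β = 0.9820, cos φ = 0.8563, √(cos²β − cos²φ) = 0.4807.
K_a = 0.9820 × (0.9820 − 0.4807)/(0.9820 + 0.4807) = 0.3365.

0.337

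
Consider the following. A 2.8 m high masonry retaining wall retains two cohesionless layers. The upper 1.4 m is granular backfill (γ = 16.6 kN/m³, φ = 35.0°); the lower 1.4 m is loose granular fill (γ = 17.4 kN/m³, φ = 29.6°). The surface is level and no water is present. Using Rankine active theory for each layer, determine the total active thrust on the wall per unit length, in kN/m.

21.2 kN/m

K_a1 = tan²(45°−35.0°/2) = 0.2710; K_a2 = tan²(45°−29.6°/2) = 0.3387.
Layer 1: σ at base = K_a1 γ₁ h₁ = 6.298 kPa; P₁ = ½×6.298×1.4 = 4.408.
Layer 2: σ_v at top = γ₁h₁ = 23.24; σ_h top = K_a2×23.24 = 7.872; σ_h base = K_a2×(23.24+17.4×1.4) = 16.12.
P₂ = ½(7.872+16.12)×1.4 = 16.80. Total P_a = 4.408+16.80 = 21.21 kN/m.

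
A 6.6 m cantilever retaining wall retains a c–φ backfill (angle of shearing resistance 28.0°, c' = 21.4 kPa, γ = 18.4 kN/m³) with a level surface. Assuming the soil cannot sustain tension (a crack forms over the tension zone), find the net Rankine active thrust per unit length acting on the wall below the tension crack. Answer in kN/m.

K_a = 0.3610; √K_a = 0.6009.
Tension-crack depth z_c = 2c/(γ√K_a) = 2×21.4/(18.4×0.6009) = 3.871 m.
σ_a at base = K_a γ H − 2c√K_a = 0.3610×18.4×6.6 − 2×21.4×0.6009 = 18.13 kPa.
P_a = ½ × 18.13 × (H − z_c) = 0.5×18.13×2.729 = 24.73 kN/m.

24.7 kN/m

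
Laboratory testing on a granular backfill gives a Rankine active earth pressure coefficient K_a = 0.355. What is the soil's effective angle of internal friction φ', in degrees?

K_a = tan²(45° − φ/2) ⇒ 45° − φ/2 = arctan(√0.355) = 30.79°.
φ = 2(45° − 30.79°) = 28.43°.

28.4°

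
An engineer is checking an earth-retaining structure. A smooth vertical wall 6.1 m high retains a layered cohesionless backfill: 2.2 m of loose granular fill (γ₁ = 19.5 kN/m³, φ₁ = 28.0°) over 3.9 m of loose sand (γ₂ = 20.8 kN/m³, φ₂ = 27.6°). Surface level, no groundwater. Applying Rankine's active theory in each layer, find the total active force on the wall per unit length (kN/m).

136 kN/m

K_a1 = tan²(45°−28.0°/2) = 0.3610; K_a2 = tan²(45°−27.6°/2) = 0.3668.
Layer 1: σ at base = K_a1 γ₁ h₁ = 15.49 kPa; P₁ = ½×15.49×2.2 = 17.04.
Layer 2: σ_v at top = γ₁h₁ = 42.90; σ_h top = K_a2×42.90 = 15.73; σ_h base = K_a2×(42.90+20.8×3.9) = 45.49.
P₂ = ½(15.73+45.49)×3.9 = 119.4. Total P_a = 17.04+119.4 = 136.4 kN/m.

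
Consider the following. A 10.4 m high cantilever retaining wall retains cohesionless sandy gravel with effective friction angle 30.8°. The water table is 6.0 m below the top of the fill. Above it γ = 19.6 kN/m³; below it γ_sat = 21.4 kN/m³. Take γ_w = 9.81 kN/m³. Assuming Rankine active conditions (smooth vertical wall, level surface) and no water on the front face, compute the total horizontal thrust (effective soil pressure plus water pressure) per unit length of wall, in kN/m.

412 kN/m

K_a = tan²(45° − φ/2) = 0.3227.
γ' = 21.4 − 9.81 = 11.59 kN/m³. Depth below WT = 4.4 m.
σ'_h at WT = K_a γ d_w = 37.95 kPa; at base = 37.95 + K_a γ' × 4.4 = 54.41 kPa.
P₁ (0–6.0 m) = ½×37.95×6.0 = 113.9. P₂ (6.0–10.4 m) = ½(37.95+54.41)×4.4 = 203.2.
P_w = ½ γ_w h₂² = 0.5×9.81×4.4² = 94.96. Total = 113.9+203.2+94.96 = 412.0 kN/m.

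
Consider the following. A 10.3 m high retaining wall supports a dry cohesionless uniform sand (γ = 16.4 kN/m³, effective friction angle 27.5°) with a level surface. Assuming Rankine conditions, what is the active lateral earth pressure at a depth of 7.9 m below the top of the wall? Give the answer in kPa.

K_a = (1 − sin φ)/(1 + sin φ) = 0.3682.
σ_h = K_a γ z = 0.3682 × 16.4 × 7.9 = 47.71 kPa.

47.7 kPa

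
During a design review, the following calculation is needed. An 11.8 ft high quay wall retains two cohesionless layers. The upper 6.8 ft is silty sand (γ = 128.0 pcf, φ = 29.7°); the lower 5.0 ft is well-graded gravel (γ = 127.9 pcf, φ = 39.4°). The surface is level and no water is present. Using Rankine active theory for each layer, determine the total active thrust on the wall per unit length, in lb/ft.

K_a1 = tan²(45°−29.7°/2) = 0.3374; K_a2 = tan²(45°−39.4°/2) = 0.2234.
Layer 1: σ at base = K_a1 γ₁ h₁ = 293.7 psf; P₁ = ½×293.7×6.8 = 998.4.
Layer 2: σ_v at top = γ₁h₁ = 870.4; σ_h top = K_a2×870.4 = 194.5; σ_h base = K_a2×(870.4+127.9×5.0) = 337.4.
P₂ = ½(194.5+337.4)×5.0 = 1330. Total P_a = 998.4+1330 = 2328 lb/ft.

2330 lb/ft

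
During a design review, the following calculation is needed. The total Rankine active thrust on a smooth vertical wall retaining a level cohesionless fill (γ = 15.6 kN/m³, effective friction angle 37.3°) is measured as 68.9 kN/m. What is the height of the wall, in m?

6.00 m

K_a = 0.2453. P_a = ½ K_a γ H² ⇒ H = √(2P_a/(K_a γ)).
H = √(2×68.9/(0.2453×15.6)) = 6.000 m.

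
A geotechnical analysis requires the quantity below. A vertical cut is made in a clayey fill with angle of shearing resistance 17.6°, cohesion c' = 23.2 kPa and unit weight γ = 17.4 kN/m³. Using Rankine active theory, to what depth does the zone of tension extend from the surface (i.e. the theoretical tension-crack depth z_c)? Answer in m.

3.64 m

K_a = tan²(45° − 17.6°/2) = 0.5357; √K_a = 0.7319.
The active pressure is zero where K_a γ z = 2c√K_a, so z_c = 2c/(γ√K_a) = 2×23.2/(17.4×0.7319) = 3.644 m.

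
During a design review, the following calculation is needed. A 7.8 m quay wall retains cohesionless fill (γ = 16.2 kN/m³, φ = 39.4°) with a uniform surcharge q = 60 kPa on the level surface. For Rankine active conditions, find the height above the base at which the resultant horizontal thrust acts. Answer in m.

K_a = 0.2234.
Triangular part P₁ = ½K_aγH² = 110.1 at H/3 = 2.600 m; rectangular part P₂ = K_a q H = 104.6 at H/2 = 3.900 m.
ȳ = (P₁·2.600 + P₂·3.900)/(P₁+P₂) = 3.233 m.

3.23 m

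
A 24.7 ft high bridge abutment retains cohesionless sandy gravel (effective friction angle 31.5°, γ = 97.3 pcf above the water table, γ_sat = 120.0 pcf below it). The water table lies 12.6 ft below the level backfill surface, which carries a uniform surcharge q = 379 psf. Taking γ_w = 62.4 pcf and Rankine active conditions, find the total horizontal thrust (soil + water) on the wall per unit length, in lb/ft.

K_a = tan²(45° − φ/2) = 0.3136.
γ' = 120.0 − 62.4 = 57.60 pcf. h₂ = H − d_w = 12.1 ft.
σ'_h: at surface K_a·q = 118.9; at WT K_a(q+γd_w) = 503.4; at base K_a(q+γd_w+γ'h₂) = 722.0 psf.
P₁ = ½(118.9+503.4)×12.6 = 3920; P₂ = ½(503.4+722.0)×12.1 = 7413; P_w = ½γ_w h₂² = 4568.
Total = 3920+7413+4568 = 15900 lb/ft.

15900 lb/ft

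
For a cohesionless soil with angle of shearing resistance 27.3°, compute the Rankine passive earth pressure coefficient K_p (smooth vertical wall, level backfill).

K_p = (1 + sin φ)/(1 − sin φ) = tan²(45° + 27.3°/2) = 2.694.

2.69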